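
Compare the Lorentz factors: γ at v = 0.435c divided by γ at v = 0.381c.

γ₁ = 1/√(1 - 0.435²) = 1.111
γ₂ = 1/√(1 - 0.381²) = 1.082
γ₁/γ₂ = 1.111/1.082 = 1.027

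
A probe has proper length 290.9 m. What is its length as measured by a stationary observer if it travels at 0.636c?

Proper length L₀ = 290.9 m
γ = 1/√(1 - 0.636²) = 1.296
L = L₀/γ = 290.9/1.296 = 224.5 m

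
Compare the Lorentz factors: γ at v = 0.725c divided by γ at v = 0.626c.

γ₁ = 1/√(1 - 0.725²) = 1.4519
γ₂ = 1/√(1 - 0.626²) = 1.2823
γ₁/γ₂ = 1.4519/1.2823 = 1.132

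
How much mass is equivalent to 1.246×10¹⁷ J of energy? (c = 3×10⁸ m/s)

From E = mc², we get m = E/c²
c² = (3×10⁸)² = 9×10¹⁶ m²/s²
m = 1.246×10¹⁷ / 9×10¹⁶ = 1.384 kg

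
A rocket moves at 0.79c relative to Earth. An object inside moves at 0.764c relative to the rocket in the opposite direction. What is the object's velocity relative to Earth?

Object's velocity in rocket frame is u' = -0.764c
u = (u' + v)/(1 + u'v/c²) = (v - 0.764)/(1 - 0.764·v/c²)
Numerator: 0.79 - 0.764 = 0.026
Denominator: 1 - 0.60356 = 0.39644
u = 0.026/0.39644 = 0.06558c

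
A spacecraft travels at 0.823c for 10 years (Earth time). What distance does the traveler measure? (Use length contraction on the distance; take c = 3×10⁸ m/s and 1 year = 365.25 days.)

Earth distance: d = v × t = 0.823c × 10 yr = 7.7916×10¹⁶ m
γ = 1.7604
d' = d/γ = 7.7916×10¹⁶/1.7604 = 4.426×10¹⁶ m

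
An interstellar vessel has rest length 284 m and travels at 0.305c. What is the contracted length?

Proper length L₀ = 284 m
γ = 1/√(1 - 0.305²) = 1.050
L = L₀/γ = 284/1.050 = 270.5 m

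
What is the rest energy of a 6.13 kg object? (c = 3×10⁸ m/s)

c² = (3×10⁸)² = 9.000×10¹⁶ m²/s²
E₀ = mc² = 6.13 × 9.000×10¹⁶ = 5.517×10¹⁷ J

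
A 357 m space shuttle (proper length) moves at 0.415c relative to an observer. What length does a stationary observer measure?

Proper length L₀ = 357 m
γ = 1/√(1 - 0.415²) = 1.099
L = L₀/γ = 357/1.099 = 324.8 m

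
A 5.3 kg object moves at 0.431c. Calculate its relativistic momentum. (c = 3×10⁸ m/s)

γ = 1/√(1 - 0.431²) = 1.1082
v = 0.431 × 3×10⁸ = 1.293×10⁸ m/s
p = γmv = 1.1082 × 5.3 × 1.293×10⁸ = 7.594×10⁸ kg·m/s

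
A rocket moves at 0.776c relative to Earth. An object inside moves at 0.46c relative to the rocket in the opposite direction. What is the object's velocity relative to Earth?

Object's velocity in rocket frame is u' = -0.46c
u = (u' + v)/(1 + u'v/c²) = (v - 0.46)/(1 - 0.46·v/c²)
Numerator: 0.776 - 0.46 = 0.316
Denominator: 1 - 0.35696 = 0.64304
u = 0.316/0.64304 = 0.4914c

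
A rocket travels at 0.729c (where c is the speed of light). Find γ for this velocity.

v/c = 0.729, so (v/c)² = 0.531441
1 - (v/c)² = 0.468559
γ = 1/√(0.468559) = 1.461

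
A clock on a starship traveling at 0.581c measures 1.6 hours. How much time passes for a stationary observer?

Proper time Δt₀ = 1.6 hours
γ = 1/√(1 - 0.581²) = 1.229
Δt = γΔt₀ = 1.229 × 1.6 = 1.966 hours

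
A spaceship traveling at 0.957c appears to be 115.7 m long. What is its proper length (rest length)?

Contracted length L = 115.7 m
γ = 1/√(1 - 0.957²) = 3.447
L₀ = γL = 3.447 × 115.7 = 398.8 m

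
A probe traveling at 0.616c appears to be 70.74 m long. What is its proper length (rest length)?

Contracted length L = 70.74 m
γ = 1/√(1 - 0.616²) = 1.2694
L₀ = γL = 1.2694 × 70.74 = 89.80 m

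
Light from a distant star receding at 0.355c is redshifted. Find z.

β = 0.355
(1+β)/(1-β) = 1.355/0.645 = 2.1008
√(2.1008) = 1.4494
z = 1.4494 - 1 = 0.4494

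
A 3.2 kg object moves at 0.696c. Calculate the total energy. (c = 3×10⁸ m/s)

γ = 1/√(1 - 0.696²) = 1.3927
mc² = 3.2 × (3×10⁸)² = 2.880×10¹⁷ J
E = γmc² = 1.3927 × 2.880×10¹⁷ = 4.011×10¹⁷ J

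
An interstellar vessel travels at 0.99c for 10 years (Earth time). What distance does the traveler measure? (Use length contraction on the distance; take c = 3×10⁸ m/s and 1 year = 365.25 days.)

Earth distance: d = v × t = 0.99c × 10 yr = 9.373×10¹⁶ m
γ = 7.089
d' = d/γ = 9.373×10¹⁶/7.089 = 1.322×10¹⁶ m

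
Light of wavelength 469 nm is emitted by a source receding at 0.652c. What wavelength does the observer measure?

β = 0.652
Wavelength Doppler factor = √(1.652/0.348) = √(4.747) = 2.179
λ_obs = 469 × 2.179 = 1022 nm (redshift)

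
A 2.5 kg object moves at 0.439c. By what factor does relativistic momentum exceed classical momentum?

p_rel = γmv, p_class = mv
Ratio = γ = 1/√(1 - 0.439²) = 1.113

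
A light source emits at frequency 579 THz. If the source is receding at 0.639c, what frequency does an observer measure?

β = v/c = 0.639
(1-β)/(1+β) = 0.361/1.639 = 0.22026
Doppler factor = √(0.22026) = 0.4693
f_obs = 579 × 0.4693 = 271.7 THz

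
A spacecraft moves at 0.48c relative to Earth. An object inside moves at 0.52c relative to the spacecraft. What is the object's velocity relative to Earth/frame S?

u = (u' + v)/(1 + u'v/c²)
Numerator: 0.52 + 0.48 = 1
Denominator: 1 + 0.2496 = 1.2496
u = 1/1.2496 = 0.8003c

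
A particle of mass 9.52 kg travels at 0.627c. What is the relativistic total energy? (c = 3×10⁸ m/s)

γ = 1/√(1 - 0.627²) = 1.284
mc² = 9.52 × (3×10⁸)² = 8.568×10¹⁷ J
E = γmc² = 1.284 × 8.568×10¹⁷ = 1.100×10¹⁸ J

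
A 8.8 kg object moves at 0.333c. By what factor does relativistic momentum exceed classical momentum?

p_rel = γmv, p_class = mv
Ratio = γ = 1/√(1 - 0.333²) = 1.061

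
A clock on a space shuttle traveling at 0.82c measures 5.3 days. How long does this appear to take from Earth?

Proper time Δt₀ = 5.3 days
γ = 1/√(1 - 0.82²) = 1.7471
Δt = γΔt₀ = 1.7471 × 5.3 = 9.260 days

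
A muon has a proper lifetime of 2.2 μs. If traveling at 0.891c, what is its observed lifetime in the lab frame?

Proper lifetime τ₀ = 2.2 μs
γ = 1/√(1 - 0.891²) = 2.2026
τ = γτ₀ = 2.2026 × 2.2 μs = 4.846 μs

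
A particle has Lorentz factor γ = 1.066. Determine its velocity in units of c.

From γ = 1/√(1 - v²/c²):
1/γ² = 1/1.066² = 0.8800
v²/c² = 1 - 0.8800 = 0.1200
v/c = √(0.1200) = 0.3464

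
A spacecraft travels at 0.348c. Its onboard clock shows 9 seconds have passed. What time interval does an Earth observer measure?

Proper time Δt₀ = 9 seconds
γ = 1/√(1 - 0.348²) = 1.0667
Δt = γΔt₀ = 1.0667 × 9 = 9.600 seconds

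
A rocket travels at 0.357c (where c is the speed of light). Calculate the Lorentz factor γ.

v/c = 0.357, so (v/c)² = 0.127449
1 - (v/c)² = 0.872551
γ = 1/√(0.872551) = 1.071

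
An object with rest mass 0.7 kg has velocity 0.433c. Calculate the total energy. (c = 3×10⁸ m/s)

γ = 1/√(1 - 0.433²) = 1.1094
mc² = 0.7 × (3×10⁸)² = 6.300×10¹⁶ J
E = γmc² = 1.1094 × 6.300×10¹⁶ = 6.989×10¹⁶ J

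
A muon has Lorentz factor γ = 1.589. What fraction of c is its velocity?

From γ = 1/√(1 - v²/c²):
1/γ² = 1/1.589² = 0.3961
v²/c² = 1 - 0.3961 = 0.6039
v/c = √(0.6039) = 0.7771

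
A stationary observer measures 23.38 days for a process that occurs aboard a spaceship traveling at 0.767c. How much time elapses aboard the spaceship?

Dilated time Δt = 23.38 days
γ = 1/√(1 - 0.767²) = 1.5585
Δt₀ = Δt/γ = 23.38/1.5585 = 15.00 days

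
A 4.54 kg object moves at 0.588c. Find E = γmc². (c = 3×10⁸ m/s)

γ = 1/√(1 - 0.588²) = 1.2363
mc² = 4.54 × (3×10⁸)² = 4.086×10¹⁷ J
E = γmc² = 1.2363 × 4.086×10¹⁷ = 5.052×10¹⁷ J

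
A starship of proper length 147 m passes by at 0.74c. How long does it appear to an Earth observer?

Proper length L₀ = 147 m
γ = 1/√(1 - 0.74²) = 1.4868
L = L₀/γ = 147/1.4868 = 98.87 m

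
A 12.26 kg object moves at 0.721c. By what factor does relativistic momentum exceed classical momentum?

p_rel = γmv, p_class = mv
Ratio = γ = 1/√(1 - 0.721²) = 1.443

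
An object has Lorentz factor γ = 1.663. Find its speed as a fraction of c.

From γ = 1/√(1 - v²/c²):
1/γ² = 1/1.663² = 0.3616
v²/c² = 1 - 0.3616 = 0.6384
v/c = √(0.6384) = 0.7990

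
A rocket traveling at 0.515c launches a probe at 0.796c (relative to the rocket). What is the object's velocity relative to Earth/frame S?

u = (u' + v)/(1 + u'v/c²)
Numerator: 0.796 + 0.515 = 1.311
Denominator: 1 + 0.40994 = 1.40994
u = 1.311/1.40994 = 0.9298c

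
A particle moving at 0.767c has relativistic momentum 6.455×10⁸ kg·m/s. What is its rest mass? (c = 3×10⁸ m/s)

γ = 1/√(1 - 0.767²) = 1.5585
v = 0.767 × 3×10⁸ = 2.301×10⁸ m/s
m = p/(γv) = 6.455×10⁸/(1.5585 × 2.301×10⁸) = 1.800 kg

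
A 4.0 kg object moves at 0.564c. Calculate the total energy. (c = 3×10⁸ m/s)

γ = 1/√(1 - 0.564²) = 1.211
mc² = 4.0 × (3×10⁸)² = 3.600×10¹⁷ J
E = γmc² = 1.211 × 3.600×10¹⁷ = 4.360×10¹⁷ J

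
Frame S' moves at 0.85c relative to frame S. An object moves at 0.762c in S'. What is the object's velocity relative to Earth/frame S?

u = (u' + v)/(1 + u'v/c²)
Numerator: 0.762 + 0.85 = 1.612
Denominator: 1 + 0.6477 = 1.6477
u = 1.612/1.6477 = 0.9783c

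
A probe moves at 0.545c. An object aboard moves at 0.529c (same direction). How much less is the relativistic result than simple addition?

Classical: u' + v = 0.529 + 0.545 = 1.074c
Relativistic: u = (0.529 + 0.545)/(1 + 0.288305) = 1.074/1.288305 = 0.8337c
Difference: 1.074 - 0.8337 = 0.2403c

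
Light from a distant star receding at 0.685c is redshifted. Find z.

β = 0.685
(1+β)/(1-β) = 1.685/0.315 = 5.349
√(5.349) = 2.313
z = 2.313 - 1 = 1.313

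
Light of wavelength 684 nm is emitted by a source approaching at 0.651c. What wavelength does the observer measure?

β = 0.651
Wavelength Doppler factor = √(0.349/1.651) = √(0.2114) = 0.4598
λ_obs = 684 × 0.4598 = 314.5 nm (blueshift)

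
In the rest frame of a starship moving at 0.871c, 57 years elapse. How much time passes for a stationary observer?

Proper time Δt₀ = 57 years
γ = 1/√(1 - 0.871²) = 2.035
Δt = γΔt₀ = 2.035 × 57 = 116.0 years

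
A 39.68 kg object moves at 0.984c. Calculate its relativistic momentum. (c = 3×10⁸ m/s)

γ = 1/√(1 - 0.984²) = 5.6127
v = 0.984 × 3×10⁸ = 2.952×10⁸ m/s
p = γmv = 5.6127 × 39.68 × 2.952×10⁸ = 6.574×10¹⁰ kg·m/s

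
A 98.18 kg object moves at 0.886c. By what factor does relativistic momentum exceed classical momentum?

p_rel = γmv, p_class = mv
Ratio = γ = 1/√(1 - 0.886²) = 2.157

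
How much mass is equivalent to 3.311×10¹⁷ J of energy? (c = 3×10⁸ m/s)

From E = mc², we get m = E/c²
c² = (3×10⁸)² = 9×10¹⁶ m²/s²
m = 3.311×10¹⁷ / 9×10¹⁶ = 3.679 kg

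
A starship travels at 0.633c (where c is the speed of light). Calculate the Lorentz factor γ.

v/c = 0.633, so (v/c)² = 0.400689
1 - (v/c)² = 0.599311
γ = 1/√(0.599311) = 1.292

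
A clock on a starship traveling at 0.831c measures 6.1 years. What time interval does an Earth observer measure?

Proper time Δt₀ = 6.1 years
γ = 1/√(1 - 0.831²) = 1.798
Δt = γΔt₀ = 1.798 × 6.1 = 10.97 years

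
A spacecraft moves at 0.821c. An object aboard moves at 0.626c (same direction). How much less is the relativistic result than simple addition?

Classical: u' + v = 0.626 + 0.821 = 1.447c
Relativistic: u = (0.626 + 0.821)/(1 + 0.513946) = 1.447/1.513946 = 0.9558c
Difference: 1.447 - 0.9558 = 0.4912c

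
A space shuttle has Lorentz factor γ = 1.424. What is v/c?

From γ = 1/√(1 - v²/c²):
1/γ² = 1/1.424² = 0.4932
v²/c² = 1 - 0.4932 = 0.5068
v/c = √(0.5068) = 0.7119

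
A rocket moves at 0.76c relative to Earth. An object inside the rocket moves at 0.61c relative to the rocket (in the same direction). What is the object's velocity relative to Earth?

u = (u' + v)/(1 + u'v/c²)
Numerator: 0.61 + 0.76 = 1.37
Denominator: 1 + 0.4636 = 1.4636
u = 1.37/1.4636 = 0.9360c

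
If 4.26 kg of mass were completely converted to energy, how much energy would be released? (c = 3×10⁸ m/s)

Using E = mc²:
c² = (3×10⁸)² = 9×10¹⁶ m²/s²
E = 4.26 × 9×10¹⁶ = 3.834×10¹⁷ J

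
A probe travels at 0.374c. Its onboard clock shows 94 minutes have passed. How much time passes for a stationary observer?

Proper time Δt₀ = 94 minutes
γ = 1/√(1 - 0.374²) = 1.0783
Δt = γΔt₀ = 1.0783 × 94 = 101.4 minutes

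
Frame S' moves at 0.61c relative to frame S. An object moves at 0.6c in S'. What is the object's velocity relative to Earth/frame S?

u = (u' + v)/(1 + u'v/c²)
Numerator: 0.6 + 0.61 = 1.21
Denominator: 1 + 0.366 = 1.366
u = 1.21/1.366 = 0.8858c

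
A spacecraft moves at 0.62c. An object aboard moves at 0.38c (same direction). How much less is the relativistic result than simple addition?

Classical: u' + v = 0.38 + 0.62 = 1c
Relativistic: u = (0.38 + 0.62)/(1 + 0.2356) = 1/1.2356 = 0.8093c
Difference: 1 - 0.8093 = 0.1907c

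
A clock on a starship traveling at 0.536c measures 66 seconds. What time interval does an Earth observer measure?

Proper time Δt₀ = 66 seconds
γ = 1/√(1 - 0.536²) = 1.1845
Δt = γΔt₀ = 1.1845 × 66 = 78.18 seconds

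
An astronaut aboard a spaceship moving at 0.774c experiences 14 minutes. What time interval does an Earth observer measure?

Proper time Δt₀ = 14 minutes
γ = 1/√(1 - 0.774²) = 1.579
Δt = γΔt₀ = 1.579 × 14 = 22.11 minutes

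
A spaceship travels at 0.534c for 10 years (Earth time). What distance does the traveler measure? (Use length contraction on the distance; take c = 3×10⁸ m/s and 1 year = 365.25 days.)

Earth distance: d = v × t = 0.534c × 10 yr = 5.056×10¹⁶ m
γ = 1.183
d' = d/γ = 5.056×10¹⁶/1.183 = 4.274×10¹⁶ m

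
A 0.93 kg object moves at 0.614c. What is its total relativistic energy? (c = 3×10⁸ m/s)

γ = 1/√(1 - 0.614²) = 1.267
mc² = 0.93 × (3×10⁸)² = 8.370×10¹⁶ J
E = γmc² = 1.267 × 8.370×10¹⁶ = 1.060×10¹⁷ J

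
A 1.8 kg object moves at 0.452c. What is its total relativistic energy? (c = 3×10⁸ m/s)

γ = 1/√(1 - 0.452²) = 1.121
mc² = 1.8 × (3×10⁸)² = 1.620×10¹⁷ J
E = γmc² = 1.121 × 1.620×10¹⁷ = 1.816×10¹⁷ J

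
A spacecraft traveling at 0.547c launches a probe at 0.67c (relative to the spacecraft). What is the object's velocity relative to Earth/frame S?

u = (u' + v)/(1 + u'v/c²)
Numerator: 0.67 + 0.547 = 1.217
Denominator: 1 + 0.36649 = 1.36649
u = 1.217/1.36649 = 0.8906c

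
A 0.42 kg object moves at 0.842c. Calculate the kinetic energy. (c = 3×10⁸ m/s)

γ = 1/√(1 - 0.842²) = 1.8536
γ - 1 = 0.8536
KE = (γ-1)mc² = 0.8536 × 0.42 × (3×10⁸)² = 3.227×10¹⁶ J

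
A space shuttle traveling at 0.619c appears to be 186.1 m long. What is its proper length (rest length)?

Contracted length L = 186.1 m
γ = 1/√(1 - 0.619²) = 1.2733
L₀ = γL = 1.2733 × 186.1 = 237.0 m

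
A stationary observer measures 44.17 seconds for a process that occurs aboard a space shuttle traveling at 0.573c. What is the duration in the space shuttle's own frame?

Dilated time Δt = 44.17 seconds
γ = 1/√(1 - 0.573²) = 1.220
Δt₀ = Δt/γ = 44.17/1.220 = 36.20 seconds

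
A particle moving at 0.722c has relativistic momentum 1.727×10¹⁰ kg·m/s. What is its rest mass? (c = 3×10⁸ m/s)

γ = 1/√(1 - 0.722²) = 1.4453
v = 0.722 × 3×10⁸ = 2.166×10⁸ m/s
m = p/(γv) = 1.727×10¹⁰/(1.4453 × 2.166×10⁸) = 55.17 kg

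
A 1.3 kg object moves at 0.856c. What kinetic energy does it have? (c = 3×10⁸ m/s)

γ = 1/√(1 - 0.856²) = 1.9343
γ - 1 = 0.9343
KE = (γ-1)mc² = 0.9343 × 1.3 × (3×10⁸)² = 1.093×10¹⁷ J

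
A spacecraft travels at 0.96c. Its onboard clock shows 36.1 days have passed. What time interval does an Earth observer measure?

Proper time Δt₀ = 36.1 days
γ = 1/√(1 - 0.96²) = 3.571
Δt = γΔt₀ = 3.571 × 36.1 = 128.9 days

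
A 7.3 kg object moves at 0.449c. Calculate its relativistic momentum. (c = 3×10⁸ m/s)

γ = 1/√(1 - 0.449²) = 1.119
v = 0.449 × 3×10⁸ = 1.347×10⁸ m/s
p = γmv = 1.119 × 7.3 × 1.347×10⁸ = 1.100×10⁹ kg·m/s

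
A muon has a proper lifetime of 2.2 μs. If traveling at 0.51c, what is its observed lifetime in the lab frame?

Proper lifetime τ₀ = 2.2 μs
γ = 1/√(1 - 0.51²) = 1.1626
τ = γτ₀ = 1.1626 × 2.2 μs = 2.558 μs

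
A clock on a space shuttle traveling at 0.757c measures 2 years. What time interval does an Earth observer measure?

Proper time Δt₀ = 2 years
γ = 1/√(1 - 0.757²) = 1.5304
Δt = γΔt₀ = 1.5304 × 2 = 3.061 years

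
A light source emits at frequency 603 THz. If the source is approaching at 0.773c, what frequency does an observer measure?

β = v/c = 0.773
(1+β)/(1-β) = 1.773/0.227 = 7.811
Doppler factor = √(7.811) = 2.795
f_obs = 603 × 2.795 = 1685 THz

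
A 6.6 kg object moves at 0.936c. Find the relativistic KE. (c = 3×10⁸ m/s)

γ = 1/√(1 - 0.936²) = 2.841
γ - 1 = 1.841
KE = (γ-1)mc² = 1.841 × 6.6 × (3×10⁸)² = 1.094×10¹⁸ J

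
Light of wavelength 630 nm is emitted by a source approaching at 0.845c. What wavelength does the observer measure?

β = 0.845
Wavelength Doppler factor = √(0.155/1.845) = √(0.08401) = 0.2898
λ_obs = 630 × 0.2898 = 182.6 nm (blueshift)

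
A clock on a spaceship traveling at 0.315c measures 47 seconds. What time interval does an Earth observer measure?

Proper time Δt₀ = 47 seconds
γ = 1/√(1 - 0.315²) = 1.0536
Δt = γΔt₀ = 1.0536 × 47 = 49.52 seconds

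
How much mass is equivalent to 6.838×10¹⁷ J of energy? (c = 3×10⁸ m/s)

From E = mc², we get m = E/c²
c² = (3×10⁸)² = 9×10¹⁶ m²/s²
m = 6.838×10¹⁷ / 9×10¹⁶ = 7.598 kg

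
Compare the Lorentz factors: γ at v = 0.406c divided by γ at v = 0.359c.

γ₁ = 1/√(1 - 0.406²) = 1.094
γ₂ = 1/√(1 - 0.359²) = 1.071
γ₁/γ₂ = 1.094/1.071 = 1.021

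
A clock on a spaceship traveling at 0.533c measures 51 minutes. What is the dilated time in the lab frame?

Proper time Δt₀ = 51 minutes
γ = 1/√(1 - 0.533²) = 1.182
Δt = γΔt₀ = 1.182 × 51 = 60.28 minutes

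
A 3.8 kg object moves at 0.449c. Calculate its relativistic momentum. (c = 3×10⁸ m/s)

γ = 1/√(1 - 0.449²) = 1.1192
v = 0.449 × 3×10⁸ = 1.347×10⁸ m/s
p = γmv = 1.1192 × 3.8 × 1.347×10⁸ = 5.729×10⁸ kg·m/s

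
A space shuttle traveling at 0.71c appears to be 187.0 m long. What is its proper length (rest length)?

Contracted length L = 187.0 m
γ = 1/√(1 - 0.71²) = 1.420
L₀ = γL = 1.420 × 187.0 = 265.5 m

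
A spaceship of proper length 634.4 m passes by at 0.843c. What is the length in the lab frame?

Proper length L₀ = 634.4 m
γ = 1/√(1 - 0.843²) = 1.859
L = L₀/γ = 634.4/1.859 = 341.3 m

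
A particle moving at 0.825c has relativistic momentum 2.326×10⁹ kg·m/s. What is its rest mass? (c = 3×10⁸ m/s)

γ = 1/√(1 - 0.825²) = 1.7695
v = 0.825 × 3×10⁸ = 2.475×10⁸ m/s
m = p/(γv) = 2.326×10⁹/(1.7695 × 2.475×10⁸) = 5.311 kg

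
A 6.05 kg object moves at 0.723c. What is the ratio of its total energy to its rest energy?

E = γmc², E₀ = mc²
E/E₀ = γ = 1/√(1 - 0.723²) = 1.447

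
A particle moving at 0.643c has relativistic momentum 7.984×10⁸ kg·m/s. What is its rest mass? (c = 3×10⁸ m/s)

γ = 1/√(1 - 0.643²) = 1.3057
v = 0.643 × 3×10⁸ = 1.929×10⁸ m/s
m = p/(γv) = 7.984×10⁸/(1.3057 × 1.929×10⁸) = 3.170 kg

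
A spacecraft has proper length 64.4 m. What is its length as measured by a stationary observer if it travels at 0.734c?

Proper length L₀ = 64.4 m
γ = 1/√(1 - 0.734²) = 1.4724
L = L₀/γ = 64.4/1.4724 = 43.74 m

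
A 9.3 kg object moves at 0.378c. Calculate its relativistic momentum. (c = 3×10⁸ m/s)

γ = 1/√(1 - 0.378²) = 1.080
v = 0.378 × 3×10⁸ = 1.134×10⁸ m/s
p = γmv = 1.080 × 9.3 × 1.134×10⁸ = 1.139×10⁹ kg·m/s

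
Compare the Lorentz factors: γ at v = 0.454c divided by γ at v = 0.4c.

γ₁ = 1/√(1 - 0.454²) = 1.1223
γ₂ = 1/√(1 - 0.4²) = 1.0911
γ₁/γ₂ = 1.1223/1.0911 = 1.029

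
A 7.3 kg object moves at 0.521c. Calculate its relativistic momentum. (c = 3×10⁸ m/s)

γ = 1/√(1 - 0.521²) = 1.172
v = 0.521 × 3×10⁸ = 1.563×10⁸ m/s
p = γmv = 1.172 × 7.3 × 1.563×10⁸ = 1.337×10⁹ kg·m/s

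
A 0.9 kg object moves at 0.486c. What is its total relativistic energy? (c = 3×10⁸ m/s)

γ = 1/√(1 - 0.486²) = 1.1442
mc² = 0.9 × (3×10⁸)² = 8.100×10¹⁶ J
E = γmc² = 1.1442 × 8.100×10¹⁶ = 9.268×10¹⁶ J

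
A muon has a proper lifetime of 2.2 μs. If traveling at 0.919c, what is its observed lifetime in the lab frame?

Proper lifetime τ₀ = 2.2 μs
γ = 1/√(1 - 0.919²) = 2.5364
τ = γτ₀ = 2.5364 × 2.2 μs = 5.580 μs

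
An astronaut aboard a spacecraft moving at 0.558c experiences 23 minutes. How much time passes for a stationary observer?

Proper time Δt₀ = 23 minutes
γ = 1/√(1 - 0.558²) = 1.205
Δt = γΔt₀ = 1.205 × 23 = 27.72 minutes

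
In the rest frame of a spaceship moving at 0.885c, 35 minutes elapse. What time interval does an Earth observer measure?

Proper time Δt₀ = 35 minutes
γ = 1/√(1 - 0.885²) = 2.1478
Δt = γΔt₀ = 2.1478 × 35 = 75.17 minutes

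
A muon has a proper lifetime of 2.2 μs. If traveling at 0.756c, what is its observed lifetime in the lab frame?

Proper lifetime τ₀ = 2.2 μs
γ = 1/√(1 - 0.756²) = 1.5277
τ = γτ₀ = 1.5277 × 2.2 μs = 3.361 μs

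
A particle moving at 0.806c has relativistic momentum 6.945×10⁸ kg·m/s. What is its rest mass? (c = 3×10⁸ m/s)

γ = 1/√(1 - 0.806²) = 1.6894
v = 0.806 × 3×10⁸ = 2.418×10⁸ m/s
m = p/(γv) = 6.945×10⁸/(1.6894 × 2.418×10⁸) = 1.700 kg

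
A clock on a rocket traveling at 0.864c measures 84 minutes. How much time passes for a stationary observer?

Proper time Δt₀ = 84 minutes
γ = 1/√(1 - 0.864²) = 1.986
Δt = γΔt₀ = 1.986 × 84 = 166.8 minutes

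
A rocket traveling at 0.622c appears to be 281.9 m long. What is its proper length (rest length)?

Contracted length L = 281.9 m
γ = 1/√(1 - 0.622²) = 1.277
L₀ = γL = 1.277 × 281.9 = 360.0 m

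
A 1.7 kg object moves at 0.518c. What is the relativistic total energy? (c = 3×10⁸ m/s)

γ = 1/√(1 - 0.518²) = 1.169
mc² = 1.7 × (3×10⁸)² = 1.530×10¹⁷ J
E = γmc² = 1.169 × 1.530×10¹⁷ = 1.789×10¹⁷ J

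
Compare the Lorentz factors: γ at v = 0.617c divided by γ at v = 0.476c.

γ₁ = 1/√(1 - 0.617²) = 1.271
γ₂ = 1/√(1 - 0.476²) = 1.137
γ₁/γ₂ = 1.271/1.137 = 1.118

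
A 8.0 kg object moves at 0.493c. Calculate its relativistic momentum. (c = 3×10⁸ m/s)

γ = 1/√(1 - 0.493²) = 1.1494
v = 0.493 × 3×10⁸ = 1.479×10⁸ m/s
p = γmv = 1.1494 × 8.0 × 1.479×10⁸ = 1.360×10⁹ kg·m/s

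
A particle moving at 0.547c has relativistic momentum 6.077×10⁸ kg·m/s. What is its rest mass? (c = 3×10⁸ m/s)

γ = 1/√(1 - 0.547²) = 1.1946
v = 0.547 × 3×10⁸ = 1.641×10⁸ m/s
m = p/(γv) = 6.077×10⁸/(1.1946 × 1.641×10⁸) = 3.100 kg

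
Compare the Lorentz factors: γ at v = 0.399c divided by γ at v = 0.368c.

γ₁ = 1/√(1 - 0.399²) = 1.0906
γ₂ = 1/√(1 - 0.368²) = 1.0755
γ₁/γ₂ = 1.0906/1.0755 = 1.014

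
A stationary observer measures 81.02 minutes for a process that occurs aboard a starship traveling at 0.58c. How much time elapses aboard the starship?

Dilated time Δt = 81.02 minutes
γ = 1/√(1 - 0.58²) = 1.2276
Δt₀ = Δt/γ = 81.02/1.2276 = 66.00 minutes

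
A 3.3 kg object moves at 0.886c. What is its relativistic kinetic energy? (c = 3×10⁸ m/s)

γ = 1/√(1 - 0.886²) = 2.1566
γ - 1 = 1.1566
KE = (γ-1)mc² = 1.1566 × 3.3 × (3×10⁸)² = 3.435×10¹⁷ J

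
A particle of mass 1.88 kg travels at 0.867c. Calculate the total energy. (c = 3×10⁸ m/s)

γ = 1/√(1 - 0.867²) = 2.00679
mc² = 1.88 × (3×10⁸)² = 1.692×10¹⁷ J
E = γmc² = 2.00679 × 1.692×10¹⁷ = 3.395×10¹⁷ J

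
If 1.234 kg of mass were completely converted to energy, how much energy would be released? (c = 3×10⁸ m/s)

Using E = mc²:
c² = (3×10⁸)² = 9×10¹⁶ m²/s²
E = 1.234 × 9×10¹⁶ = 1.111×10¹⁷ J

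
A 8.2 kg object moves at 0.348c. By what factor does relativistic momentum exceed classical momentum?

p_rel = γmv, p_class = mv
Ratio = γ = 1/√(1 - 0.348²) = 1.067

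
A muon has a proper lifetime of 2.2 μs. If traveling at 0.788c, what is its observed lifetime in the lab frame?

Proper lifetime τ₀ = 2.2 μs
γ = 1/√(1 - 0.788²) = 1.624
τ = γτ₀ = 1.624 × 2.2 μs = 3.573 μs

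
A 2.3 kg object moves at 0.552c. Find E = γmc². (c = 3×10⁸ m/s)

γ = 1/√(1 - 0.552²) = 1.199
mc² = 2.3 × (3×10⁸)² = 2.070×10¹⁷ J
E = γmc² = 1.199 × 2.070×10¹⁷ = 2.482×10¹⁷ J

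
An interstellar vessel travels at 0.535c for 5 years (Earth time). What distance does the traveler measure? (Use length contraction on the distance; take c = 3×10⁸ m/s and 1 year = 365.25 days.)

Earth distance: d = v × t = 0.535c × 5 yr = 2.5325×10¹⁶ m
γ = 1.1836
d' = d/γ = 2.5325×10¹⁶/1.1836 = 2.140×10¹⁶ m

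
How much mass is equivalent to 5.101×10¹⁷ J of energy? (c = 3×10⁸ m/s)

From E = mc², we get m = E/c²
c² = (3×10⁸)² = 9×10¹⁶ m²/s²
m = 5.101×10¹⁷ / 9×10¹⁶ = 5.668 kg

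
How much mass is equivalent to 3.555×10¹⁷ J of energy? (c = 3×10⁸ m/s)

From E = mc², we get m = E/c²
c² = (3×10⁸)² = 9×10¹⁶ m²/s²
m = 3.555×10¹⁷ / 9×10¹⁶ = 3.950 kg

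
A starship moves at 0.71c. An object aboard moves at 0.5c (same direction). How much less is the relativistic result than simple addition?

Classical: u' + v = 0.5 + 0.71 = 1.21c
Relativistic: u = (0.5 + 0.71)/(1 + 0.355) = 1.21/1.355 = 0.8930c
Difference: 1.21 - 0.8930 = 0.3170c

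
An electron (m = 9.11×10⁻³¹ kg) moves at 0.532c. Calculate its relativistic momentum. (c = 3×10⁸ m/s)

γ = 1/√(1 - 0.532²) = 1.181
v = 0.532 × 3×10⁸ = 1.596×10⁸ m/s
p = γmv = 1.181 × 9.11×10⁻³¹ × 1.596×10⁸ = 1.717×10⁻²² kg·m/s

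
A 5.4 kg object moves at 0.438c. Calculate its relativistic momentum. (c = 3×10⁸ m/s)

γ = 1/√(1 - 0.438²) = 1.1124
v = 0.438 × 3×10⁸ = 1.314×10⁸ m/s
p = γmv = 1.1124 × 5.4 × 1.314×10⁸ = 7.893×10⁸ kg·m/s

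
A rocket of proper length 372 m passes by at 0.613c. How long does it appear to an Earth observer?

Proper length L₀ = 372 m
γ = 1/√(1 - 0.613²) = 1.2657
L = L₀/γ = 372/1.2657 = 293.9 m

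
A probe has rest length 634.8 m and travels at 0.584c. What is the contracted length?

Proper length L₀ = 634.8 m
γ = 1/√(1 - 0.584²) = 1.232
L = L₀/γ = 634.8/1.232 = 515.3 m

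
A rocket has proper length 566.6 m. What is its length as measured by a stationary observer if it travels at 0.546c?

Proper length L₀ = 566.6 m
γ = 1/√(1 - 0.546²) = 1.1936
L = L₀/γ = 566.6/1.1936 = 474.7 m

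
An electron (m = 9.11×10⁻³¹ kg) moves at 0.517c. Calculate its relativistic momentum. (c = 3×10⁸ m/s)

γ = 1/√(1 - 0.517²) = 1.1682
v = 0.517 × 3×10⁸ = 1.551×10⁸ m/s
p = γmv = 1.1682 × 9.11×10⁻³¹ × 1.551×10⁸ = 1.651×10⁻²² kg·m/s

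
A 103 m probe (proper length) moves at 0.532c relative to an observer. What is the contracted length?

Proper length L₀ = 103 m
γ = 1/√(1 - 0.532²) = 1.181
L = L₀/γ = 103/1.181 = 87.21 m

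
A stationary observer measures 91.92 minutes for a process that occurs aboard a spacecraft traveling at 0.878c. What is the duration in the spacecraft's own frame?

Dilated time Δt = 91.92 minutes
γ = 1/√(1 - 0.878²) = 2.089
Δt₀ = Δt/γ = 91.92/2.089 = 44.00 minutes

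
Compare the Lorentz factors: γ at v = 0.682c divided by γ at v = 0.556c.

γ₁ = 1/√(1 - 0.682²) = 1.367330
γ₂ = 1/√(1 - 0.556²) = 1.203106
γ₁/γ₂ = 1.367330/1.203106 = 1.137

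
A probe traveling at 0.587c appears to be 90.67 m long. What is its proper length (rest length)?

Contracted length L = 90.67 m
γ = 1/√(1 - 0.587²) = 1.235
L₀ = γL = 1.235 × 90.67 = 112.0 m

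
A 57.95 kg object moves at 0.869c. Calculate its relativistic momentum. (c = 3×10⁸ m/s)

γ = 1/√(1 - 0.869²) = 2.021
v = 0.869 × 3×10⁸ = 2.607×10⁸ m/s
p = γmv = 2.021 × 57.95 × 2.607×10⁸ = 3.053×10¹⁰ kg·m/s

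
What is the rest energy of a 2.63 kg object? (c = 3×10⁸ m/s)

c² = (3×10⁸)² = 9.000×10¹⁶ m²/s²
E₀ = mc² = 2.63 × 9.000×10¹⁶ = 2.367×10¹⁷ J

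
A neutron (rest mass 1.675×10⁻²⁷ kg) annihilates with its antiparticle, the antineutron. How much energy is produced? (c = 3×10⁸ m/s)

Both particles have the same rest mass, so total mass = 2m
E = 2m·c² = 2 × 1.675×10⁻²⁷ × (3×10⁸)²
= 2 × 1.675×10⁻²⁷ × 9×10¹⁶
= 3.015×10⁻¹⁰ J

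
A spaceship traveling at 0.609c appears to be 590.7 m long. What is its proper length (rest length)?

Contracted length L = 590.7 m
γ = 1/√(1 - 0.609²) = 1.26076
L₀ = γL = 1.26076 × 590.7 = 744.7 m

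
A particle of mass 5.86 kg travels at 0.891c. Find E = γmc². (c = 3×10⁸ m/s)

γ = 1/√(1 - 0.891²) = 2.203
mc² = 5.86 × (3×10⁸)² = 5.274×10¹⁷ J
E = γmc² = 2.203 × 5.274×10¹⁷ = 1.162×10¹⁸ J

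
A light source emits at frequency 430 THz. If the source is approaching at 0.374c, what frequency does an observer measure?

β = v/c = 0.374
(1+β)/(1-β) = 1.374/0.626 = 2.1949
Doppler factor = √(2.1949) = 1.48152
f_obs = 430 × 1.48152 = 637.1 THz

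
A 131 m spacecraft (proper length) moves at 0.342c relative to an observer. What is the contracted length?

Proper length L₀ = 131 m
γ = 1/√(1 - 0.342²) = 1.064
L = L₀/γ = 131/1.064 = 123.1 m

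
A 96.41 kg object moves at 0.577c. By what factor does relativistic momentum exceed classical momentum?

p_rel = γmv, p_class = mv
Ratio = γ = 1/√(1 - 0.577²) = 1.224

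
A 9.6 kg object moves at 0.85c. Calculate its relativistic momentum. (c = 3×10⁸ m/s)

γ = 1/√(1 - 0.85²) = 1.8983
v = 0.85 × 3×10⁸ = 2.550×10⁸ m/s
p = γmv = 1.8983 × 9.6 × 2.550×10⁸ = 4.647×10⁹ kg·m/s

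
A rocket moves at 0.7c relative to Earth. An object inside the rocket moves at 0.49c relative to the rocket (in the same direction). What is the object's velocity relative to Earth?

u = (u' + v)/(1 + u'v/c²)
Numerator: 0.49 + 0.7 = 1.19
Denominator: 1 + 0.343 = 1.343
u = 1.19/1.343 = 0.8861c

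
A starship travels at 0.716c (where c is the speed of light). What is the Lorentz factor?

v/c = 0.716, so (v/c)² = 0.512656
1 - (v/c)² = 0.487344
γ = 1/√(0.487344) = 1.432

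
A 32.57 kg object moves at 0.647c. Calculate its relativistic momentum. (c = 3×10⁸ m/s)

γ = 1/√(1 - 0.647²) = 1.3115
v = 0.647 × 3×10⁸ = 1.941×10⁸ m/s
p = γmv = 1.3115 × 32.57 × 1.941×10⁸ = 8.291×10⁹ kg·m/s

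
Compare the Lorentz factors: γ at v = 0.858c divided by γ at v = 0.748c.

γ₁ = 1/√(1 - 0.858²) = 1.947
γ₂ = 1/√(1 - 0.748²) = 1.507
γ₁/γ₂ = 1.947/1.507 = 1.292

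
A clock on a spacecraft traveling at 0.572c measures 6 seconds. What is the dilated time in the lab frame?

Proper time Δt₀ = 6 seconds
γ = 1/√(1 - 0.572²) = 1.2191
Δt = γΔt₀ = 1.2191 × 6 = 7.315 seconds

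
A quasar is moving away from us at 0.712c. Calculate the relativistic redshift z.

β = 0.712
(1+β)/(1-β) = 1.712/0.288 = 5.944
√(5.944) = 2.438
z = 2.438 - 1 = 1.438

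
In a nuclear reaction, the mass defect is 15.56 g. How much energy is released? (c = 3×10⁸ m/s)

Convert mass defect: Δm = 15.56 g = 0.01556 kg
E = Δm·c² = 0.01556 × (3×10⁸)²
= 0.01556 × 9×10¹⁶ = 1.400×10¹⁵ J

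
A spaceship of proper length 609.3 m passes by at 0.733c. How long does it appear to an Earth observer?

Proper length L₀ = 609.3 m
γ = 1/√(1 - 0.733²) = 1.470
L = L₀/γ = 609.3/1.470 = 414.5 m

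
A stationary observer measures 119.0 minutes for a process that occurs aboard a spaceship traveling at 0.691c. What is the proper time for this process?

Dilated time Δt = 119.0 minutes
γ = 1/√(1 - 0.691²) = 1.3834
Δt₀ = Δt/γ = 119.0/1.3834 = 86.02 minutes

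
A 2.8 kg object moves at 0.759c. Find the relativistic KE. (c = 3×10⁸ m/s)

γ = 1/√(1 - 0.759²) = 1.5359
γ - 1 = 0.5359
KE = (γ-1)mc² = 0.5359 × 2.8 × (3×10⁸)² = 1.350×10¹⁷ J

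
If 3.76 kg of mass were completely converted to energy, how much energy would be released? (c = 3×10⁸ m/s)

Using E = mc²:
c² = (3×10⁸)² = 9×10¹⁶ m²/s²
E = 3.76 × 9×10¹⁶ = 3.384×10¹⁷ J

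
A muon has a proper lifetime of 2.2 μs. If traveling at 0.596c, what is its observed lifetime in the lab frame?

Proper lifetime τ₀ = 2.2 μs
γ = 1/√(1 - 0.596²) = 1.2454
τ = γτ₀ = 1.2454 × 2.2 μs = 2.740 μs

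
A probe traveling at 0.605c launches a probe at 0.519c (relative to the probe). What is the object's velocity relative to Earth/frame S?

u = (u' + v)/(1 + u'v/c²)
Numerator: 0.519 + 0.605 = 1.124
Denominator: 1 + 0.313995 = 1.313995
u = 1.124/1.313995 = 0.8554c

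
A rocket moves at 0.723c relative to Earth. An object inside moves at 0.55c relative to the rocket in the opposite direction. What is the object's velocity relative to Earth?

Object's velocity in rocket frame is u' = -0.55c
u = (u' + v)/(1 + u'v/c²) = (v - 0.55)/(1 - 0.55·v/c²)
Numerator: 0.723 - 0.55 = 0.173
Denominator: 1 - 0.39765 = 0.60235
u = 0.173/0.60235 = 0.2872c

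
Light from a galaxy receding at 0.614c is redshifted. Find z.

β = 0.614
(1+β)/(1-β) = 1.614/0.386 = 4.181
√(4.181) = 2.045
z = 2.045 - 1 = 1.045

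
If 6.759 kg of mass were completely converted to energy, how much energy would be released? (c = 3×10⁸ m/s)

Using E = mc²:
c² = (3×10⁸)² = 9×10¹⁶ m²/s²
E = 6.759 × 9×10¹⁶ = 6.083×10¹⁷ J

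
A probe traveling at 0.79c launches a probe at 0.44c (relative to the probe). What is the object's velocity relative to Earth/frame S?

u = (u' + v)/(1 + u'v/c²)
Numerator: 0.44 + 0.79 = 1.23
Denominator: 1 + 0.3476 = 1.3476
u = 1.23/1.3476 = 0.9127c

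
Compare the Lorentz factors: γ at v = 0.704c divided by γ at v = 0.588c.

γ₁ = 1/√(1 - 0.704²) = 1.408
γ₂ = 1/√(1 - 0.588²) = 1.236
γ₁/γ₂ = 1.408/1.236 = 1.139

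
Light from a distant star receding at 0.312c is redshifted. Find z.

β = 0.312
(1+β)/(1-β) = 1.312/0.688 = 1.907
√(1.907) = 1.3809
z = 1.3809 - 1 = 0.3809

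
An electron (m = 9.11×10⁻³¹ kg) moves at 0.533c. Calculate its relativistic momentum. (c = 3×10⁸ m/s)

γ = 1/√(1 - 0.533²) = 1.182
v = 0.533 × 3×10⁸ = 1.599×10⁸ m/s
p = γmv = 1.182 × 9.11×10⁻³¹ × 1.599×10⁸ = 1.722×10⁻²² kg·m/s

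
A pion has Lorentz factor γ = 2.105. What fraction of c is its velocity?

From γ = 1/√(1 - v²/c²):
1/γ² = 1/2.105² = 0.22568
v²/c² = 1 - 0.22568 = 0.77432
v/c = √(0.77432) = 0.8800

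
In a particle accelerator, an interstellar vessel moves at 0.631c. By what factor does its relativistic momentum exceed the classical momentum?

p_rel = γmv, p_class = mv
Ratio = γ = 1/√(1 - 0.631²)
= 1/√(0.601839) = 1.289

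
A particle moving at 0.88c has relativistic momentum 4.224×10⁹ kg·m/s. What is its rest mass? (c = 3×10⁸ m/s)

γ = 1/√(1 - 0.88²) = 2.1054
v = 0.88 × 3×10⁸ = 2.640×10⁸ m/s
m = p/(γv) = 4.224×10⁹/(2.1054 × 2.640×10⁸) = 7.600 kg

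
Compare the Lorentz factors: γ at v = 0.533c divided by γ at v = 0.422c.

γ₁ = 1/√(1 - 0.533²) = 1.18187
γ₂ = 1/√(1 - 0.422²) = 1.10303
γ₁/γ₂ = 1.18187/1.10303 = 1.071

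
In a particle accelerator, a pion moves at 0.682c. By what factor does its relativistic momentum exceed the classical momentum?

p_rel = γmv, p_class = mv
Ratio = γ = 1/√(1 - 0.682²)
= 1/√(0.534876) = 1.367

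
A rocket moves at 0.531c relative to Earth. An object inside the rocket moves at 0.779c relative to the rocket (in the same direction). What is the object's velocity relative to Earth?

u = (u' + v)/(1 + u'v/c²)
Numerator: 0.779 + 0.531 = 1.31
Denominator: 1 + 0.413649 = 1.413649
u = 1.31/1.413649 = 0.9267c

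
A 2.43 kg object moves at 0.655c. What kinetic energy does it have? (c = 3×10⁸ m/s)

γ = 1/√(1 - 0.655²) = 1.3234
γ - 1 = 0.3234
KE = (γ-1)mc² = 0.3234 × 2.43 × (3×10⁸)² = 7.073×10¹⁶ J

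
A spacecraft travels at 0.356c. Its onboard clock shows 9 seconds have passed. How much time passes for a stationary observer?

Proper time Δt₀ = 9 seconds
γ = 1/√(1 - 0.356²) = 1.0701
Δt = γΔt₀ = 1.0701 × 9 = 9.631 seconds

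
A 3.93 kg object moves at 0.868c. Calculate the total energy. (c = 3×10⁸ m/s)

γ = 1/√(1 - 0.868²) = 2.0138
mc² = 3.93 × (3×10⁸)² = 3.537×10¹⁷ J
E = γmc² = 2.0138 × 3.537×10¹⁷ = 7.123×10¹⁷ J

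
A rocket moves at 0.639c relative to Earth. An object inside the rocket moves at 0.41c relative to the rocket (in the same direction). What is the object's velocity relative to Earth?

u = (u' + v)/(1 + u'v/c²)
Numerator: 0.41 + 0.639 = 1.049
Denominator: 1 + 0.26199 = 1.26199
u = 1.049/1.26199 = 0.8312c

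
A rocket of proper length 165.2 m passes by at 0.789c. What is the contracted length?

Proper length L₀ = 165.2 m
γ = 1/√(1 - 0.789²) = 1.628
L = L₀/γ = 165.2/1.628 = 101.5 m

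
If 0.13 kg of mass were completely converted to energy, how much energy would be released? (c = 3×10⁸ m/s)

Using E = mc²:
c² = (3×10⁸)² = 9×10¹⁶ m²/s²
E = 0.13 × 9×10¹⁶ = 1.170×10¹⁶ J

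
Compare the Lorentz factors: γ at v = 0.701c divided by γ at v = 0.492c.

γ₁ = 1/√(1 - 0.701²) = 1.4022
γ₂ = 1/√(1 - 0.492²) = 1.1486
γ₁/γ₂ = 1.4022/1.1486 = 1.221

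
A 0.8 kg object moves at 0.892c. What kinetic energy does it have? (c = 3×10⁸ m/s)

γ = 1/√(1 - 0.892²) = 2.2122
γ - 1 = 1.2122
KE = (γ-1)mc² = 1.2122 × 0.8 × (3×10⁸)² = 8.728×10¹⁶ J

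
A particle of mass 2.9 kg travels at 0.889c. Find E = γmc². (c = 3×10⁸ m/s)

γ = 1/√(1 - 0.889²) = 2.184
mc² = 2.9 × (3×10⁸)² = 2.610×10¹⁷ J
E = γmc² = 2.184 × 2.610×10¹⁷ = 5.700×10¹⁷ J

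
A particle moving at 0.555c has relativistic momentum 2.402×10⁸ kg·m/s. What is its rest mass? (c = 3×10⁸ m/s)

γ = 1/√(1 - 0.555²) = 1.202
v = 0.555 × 3×10⁸ = 1.665×10⁸ m/s
m = p/(γv) = 2.402×10⁸/(1.202 × 1.665×10⁸) = 1.200 kg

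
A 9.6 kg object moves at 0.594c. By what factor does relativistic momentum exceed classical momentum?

p_rel = γmv, p_class = mv
Ratio = γ = 1/√(1 - 0.594²) = 1.243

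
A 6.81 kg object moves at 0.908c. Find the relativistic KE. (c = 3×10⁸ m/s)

γ = 1/√(1 - 0.908²) = 2.3868
γ - 1 = 1.3868
KE = (γ-1)mc² = 1.3868 × 6.81 × (3×10⁸)² = 8.500×10¹⁷ J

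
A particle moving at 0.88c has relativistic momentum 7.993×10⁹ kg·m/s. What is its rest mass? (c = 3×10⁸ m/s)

γ = 1/√(1 - 0.88²) = 2.105
v = 0.88 × 3×10⁸ = 2.640×10⁸ m/s
m = p/(γv) = 7.993×10⁹/(2.105 × 2.640×10⁸) = 14.38 kg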